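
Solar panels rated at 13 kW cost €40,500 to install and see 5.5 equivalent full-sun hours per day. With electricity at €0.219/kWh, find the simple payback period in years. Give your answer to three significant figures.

7.09 years

Daily generation = 13 kW × 5.5 h = 71.5 kWh
Annual generation = 71.5 × 365 = 26098 kWh
Annual savings = 26098 × €0.219 = €5,715.35
Payback = €40,500 / €5,715.35 = 7.09 years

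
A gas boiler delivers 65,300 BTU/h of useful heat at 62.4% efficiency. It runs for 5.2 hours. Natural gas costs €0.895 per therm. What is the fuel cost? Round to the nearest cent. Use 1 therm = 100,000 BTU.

€4.87

Heat delivered = 65,300 BTU/h × 5.2 h = 339,560 BTU
Gas input = 339,560 / 0.624 = 544,167 BTU
= 544,167 / 100,000 = 5.442 therm
Cost = 5.442 × €0.895/therm = €4.87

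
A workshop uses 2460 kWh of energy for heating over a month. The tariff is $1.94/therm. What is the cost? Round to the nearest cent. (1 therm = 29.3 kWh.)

$162.88

2460 kWh × (0.03413 therm/kWh) = 83.96 therm
Cost = 83.96 therm × $1.94/therm = $162.88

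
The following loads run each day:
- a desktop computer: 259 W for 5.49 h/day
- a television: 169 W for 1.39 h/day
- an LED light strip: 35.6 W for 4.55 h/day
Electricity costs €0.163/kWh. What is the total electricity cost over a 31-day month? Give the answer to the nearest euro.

€9

desktop computer: 259 W × 5.49 h × 31 d = 44,079 Wh = 44.08 kWh
television: 169 W × 1.39 h × 31 d = 7,282 Wh = 7.282 kWh
LED light strip: 35.6 W × 4.55 h × 31 d = 5,021 Wh = 5.021 kWh
Total energy = 44.08 + 7.282 + 5.021 = 56.38 kWh
Cost = 56.38 kWh × €0.163 = €9.19 ≈ €9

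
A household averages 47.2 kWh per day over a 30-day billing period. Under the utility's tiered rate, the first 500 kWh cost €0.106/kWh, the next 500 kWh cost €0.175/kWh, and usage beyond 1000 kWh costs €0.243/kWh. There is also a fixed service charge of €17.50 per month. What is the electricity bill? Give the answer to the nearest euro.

€259

Usage = 47.2 kWh/day × 30 days = 1416 kWh
First 500 kWh × €0.106 = €53.00
Next 500 kWh × €0.175 = €87.50
Remaining 416 kWh × €0.243 = €101.09
Energy charge = €241.59; + service €17.50 = €259.09 ≈ €259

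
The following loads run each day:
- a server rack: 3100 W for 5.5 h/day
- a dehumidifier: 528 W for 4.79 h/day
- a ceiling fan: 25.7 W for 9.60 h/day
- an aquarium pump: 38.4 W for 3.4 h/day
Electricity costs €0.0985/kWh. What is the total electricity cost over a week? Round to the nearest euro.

server rack: 3100 W × 5.5 h × 7 d = 119,350 Wh = 119.3 kWh
dehumidifier: 528 W × 4.79 h × 7 d = 17,704 Wh = 17.7 kWh
ceiling fan: 25.7 W × 9.60 h × 7 d = 1,727 Wh = 1.727 kWh
aquarium pump: 38.4 W × 3.4 h × 7 d = 914 Wh = 0.9139 kWh
Total energy = 119.3 + 17.7 + 1.727 + 0.9139 = 139.7 kWh
Cost = 139.7 kWh × €0.0985 = €13.76 ≈ €14

€14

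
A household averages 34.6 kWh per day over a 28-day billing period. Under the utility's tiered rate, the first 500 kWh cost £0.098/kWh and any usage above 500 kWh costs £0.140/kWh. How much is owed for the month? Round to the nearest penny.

£114.63

Usage = 34.6 kWh/day × 28 days = 968.8 kWh
First 500 kWh × £0.098 = £49.00
Remaining 468.8 kWh × £0.140 = £65.63
Total = £114.63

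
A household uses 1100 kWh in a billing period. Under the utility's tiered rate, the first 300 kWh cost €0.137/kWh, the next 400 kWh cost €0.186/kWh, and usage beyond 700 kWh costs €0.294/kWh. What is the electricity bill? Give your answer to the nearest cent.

First 300 kWh × €0.137 = €41.10
Next 400 kWh × €0.186 = €74.40
Remaining 400 kWh × €0.294 = €117.60
Total = €233.10

€233.10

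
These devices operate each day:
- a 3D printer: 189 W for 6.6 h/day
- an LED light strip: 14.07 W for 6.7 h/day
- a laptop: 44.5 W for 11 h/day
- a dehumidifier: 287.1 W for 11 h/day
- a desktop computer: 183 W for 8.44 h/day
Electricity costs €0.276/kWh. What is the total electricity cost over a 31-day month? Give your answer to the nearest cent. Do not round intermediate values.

€55.90

3D printer: 189 W × 6.6 h × 31 d = 38,669 Wh = 38.67 kWh
LED light strip: 14.07 W × 6.7 h × 31 d = 2,922 Wh = 2.922 kWh
laptop: 44.5 W × 11 h × 31 d = 15,174 Wh = 15.17 kWh
dehumidifier: 287.1 W × 11 h × 31 d = 97,901 Wh = 97.9 kWh
desktop computer: 183 W × 8.44 h × 31 d = 47,880 Wh = 47.88 kWh
Total energy = 38.67 + 2.922 + 15.17 + 97.9 + 47.88 = 202.5 kWh
Cost = 202.5 kWh × €0.276 = €55.90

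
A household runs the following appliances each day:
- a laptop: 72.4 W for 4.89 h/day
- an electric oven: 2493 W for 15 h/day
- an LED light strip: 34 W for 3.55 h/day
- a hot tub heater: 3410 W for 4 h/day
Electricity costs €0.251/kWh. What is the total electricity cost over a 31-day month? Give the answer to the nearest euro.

laptop: 72.4 W × 4.89 h × 31 d = 10,975 Wh = 10.98 kWh
electric oven: 2493 W × 15 h × 31 d = 1,159,245 Wh = 1,159 kWh
LED light strip: 34 W × 3.55 h × 31 d = 3,742 Wh = 3.742 kWh
hot tub heater: 3410 W × 4 h × 31 d = 422,840 Wh = 422.8 kWh
Total energy = 10.98 + 1,159 + 3.742 + 422.8 = 1,597 kWh
Cost = 1,597 kWh × €0.251 = €400.80 ≈ €401

€401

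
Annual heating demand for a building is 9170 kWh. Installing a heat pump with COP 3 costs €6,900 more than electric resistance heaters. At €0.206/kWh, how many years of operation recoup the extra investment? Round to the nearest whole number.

Resistance: 9170 kWh × €0.206 = €1,889.02/yr
Heat pump: 9170 / 3 = 3057 kWh in → × €0.206 = €629.67/yr
Annual savings = €1,259.35
Payback = €6,900 / €1,259.35 = 5.48 years

5 years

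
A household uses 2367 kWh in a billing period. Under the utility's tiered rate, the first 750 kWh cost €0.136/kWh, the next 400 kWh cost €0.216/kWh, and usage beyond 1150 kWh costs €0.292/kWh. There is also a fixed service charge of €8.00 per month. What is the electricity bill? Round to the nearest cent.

€551.76

First 750 kWh × €0.136 = €102.00
Next 400 kWh × €0.216 = €86.40
Remaining 1217 kWh × €0.292 = €355.36
Energy charge = €543.76; + service €8.00 = €551.76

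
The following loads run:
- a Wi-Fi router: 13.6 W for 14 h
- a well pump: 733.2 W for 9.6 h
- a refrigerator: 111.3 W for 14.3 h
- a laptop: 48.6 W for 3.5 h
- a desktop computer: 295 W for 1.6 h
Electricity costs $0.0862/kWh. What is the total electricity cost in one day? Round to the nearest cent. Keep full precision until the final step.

Wi-Fi router: 13.6 W × 14 h = 190 Wh = 0.1904 kWh
well pump: 733.2 W × 9.6 h = 7,039 Wh = 7.039 kWh
refrigerator: 111.3 W × 14.3 h = 1,592 Wh = 1.592 kWh
laptop: 48.6 W × 3.5 h = 170 Wh = 0.1701 kWh
desktop computer: 295 W × 1.6 h = 472 Wh = 0.472 kWh
Total energy = 0.1904 + 7.039 + 1.592 + 0.1701 + 0.472 = 9.463 kWh
Cost = 9.463 kWh × $0.0862 = $0.82

$0.82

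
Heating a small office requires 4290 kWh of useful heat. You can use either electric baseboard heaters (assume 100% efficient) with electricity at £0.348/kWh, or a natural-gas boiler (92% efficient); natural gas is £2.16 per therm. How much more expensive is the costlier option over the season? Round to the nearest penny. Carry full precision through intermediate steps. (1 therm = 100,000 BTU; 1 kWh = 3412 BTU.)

Heat load = 4290 kWh × 3412 = 14,637,480 BTU
Gas: input = 14,637,480 / 0.92 = 15,910,304 BTU = 159.1 therm → 159.1 × £2.16 = £343.66
Electric: 14,637,480 BTU / 3412 = 4,290 kWh → × £0.348 = £1,492.92
Difference = |£343.66 − £1,492.92| = £1,149.26

£1149.26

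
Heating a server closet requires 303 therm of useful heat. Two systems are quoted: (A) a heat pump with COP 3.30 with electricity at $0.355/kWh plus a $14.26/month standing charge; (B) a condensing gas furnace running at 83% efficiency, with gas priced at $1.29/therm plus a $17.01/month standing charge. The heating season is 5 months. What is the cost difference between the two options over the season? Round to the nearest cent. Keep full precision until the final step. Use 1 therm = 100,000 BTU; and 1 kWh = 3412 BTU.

Heat load = 303 therm × 100,000 = 30,300,000 BTU
Gas: input = 30,300,000 / 0.83 = 36,506,024 BTU = 365.1 therm → 365.1 × $1.29 = $470.93; + 5 × $17.01 standing = $555.98
Heat pump: 30,300,000 BTU / 3412 = 8,880 kWh heat; / 3.30 = 2,691 kWh in → × $0.355 = $955.32; + 5 × $14.26 standing = $1,026.62
Difference = |$555.98 − $1,026.62| = $470.64

$470.64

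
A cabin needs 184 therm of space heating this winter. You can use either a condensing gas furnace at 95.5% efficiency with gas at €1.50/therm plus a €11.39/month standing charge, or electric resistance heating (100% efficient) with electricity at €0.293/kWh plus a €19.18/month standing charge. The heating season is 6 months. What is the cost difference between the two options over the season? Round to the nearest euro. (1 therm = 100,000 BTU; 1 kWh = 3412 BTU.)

€1338

Heat load = 184 therm × 100,000 = 18,400,000 BTU
Gas: input = 18,400,000 / 0.955 = 19,267,016 BTU = 192.7 therm → 192.7 × €1.50 = €289.01; + 6 × €11.39 standing = €357.35
Electric: 18,400,000 BTU / 3412 = 5,393 kWh → × €0.293 = €1,580.07; + 6 × €19.18 standing = €1,695.15
Difference = |€357.35 − €1,695.15| = €1,337.81 ≈ €1338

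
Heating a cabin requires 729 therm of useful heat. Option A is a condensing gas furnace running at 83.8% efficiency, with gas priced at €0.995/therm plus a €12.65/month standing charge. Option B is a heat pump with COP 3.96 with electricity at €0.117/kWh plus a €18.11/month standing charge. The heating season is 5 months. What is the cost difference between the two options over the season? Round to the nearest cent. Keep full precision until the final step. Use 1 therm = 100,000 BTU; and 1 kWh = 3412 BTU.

Heat load = 729 therm × 100,000 = 72,900,000 BTU
Gas: input = 72,900,000 / 0.838 = 86,992,840 BTU = 869.9 therm → 869.9 × €0.995 = €865.58; + 5 × €12.65 standing = €928.83
Heat pump: 72,900,000 BTU / 3412 = 21,370 kWh heat; / 3.96 = 5,395 kWh in → × €0.117 = €631.26; + 5 × €18.11 standing = €721.81
Difference = |€928.83 − €721.81| = €207.02

€207.02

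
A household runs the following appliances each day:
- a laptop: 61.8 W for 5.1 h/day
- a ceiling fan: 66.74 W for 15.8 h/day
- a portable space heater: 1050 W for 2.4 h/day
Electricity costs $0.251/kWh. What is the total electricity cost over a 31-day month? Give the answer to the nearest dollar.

$30

laptop: 61.8 W × 5.1 h × 31 d = 9,771 Wh = 9.771 kWh
ceiling fan: 66.74 W × 15.8 h × 31 d = 32,689 Wh = 32.69 kWh
portable space heater: 1050 W × 2.4 h × 31 d = 78,120 Wh = 78.12 kWh
Total energy = 9.771 + 32.69 + 78.12 = 120.6 kWh
Cost = 120.6 kWh × $0.251 = $30.27 ≈ $30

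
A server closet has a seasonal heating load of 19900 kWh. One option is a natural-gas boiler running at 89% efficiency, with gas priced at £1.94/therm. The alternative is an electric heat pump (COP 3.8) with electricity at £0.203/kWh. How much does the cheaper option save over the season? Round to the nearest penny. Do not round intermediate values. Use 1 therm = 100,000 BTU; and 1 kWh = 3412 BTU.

Heat load = 19900 kWh × 3412 = 67,898,800 BTU
Gas: input = 67,898,800 / 0.89 = 76,290,787 BTU = 762.9 therm → 762.9 × £1.94 = £1,480.04
Heat pump: 67,898,800 BTU / 3412 = 19,900 kWh heat; / 3.8 = 5,237 kWh in → × £0.203 = £1,063.08
Difference = |£1,480.04 − £1,063.08| = £416.96

£416.96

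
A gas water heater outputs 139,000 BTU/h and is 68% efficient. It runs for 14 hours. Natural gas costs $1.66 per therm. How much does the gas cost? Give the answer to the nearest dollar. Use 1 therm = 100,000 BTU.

$48

Heat delivered = 139,000 BTU/h × 14 h = 1,946,000 BTU
Gas input = 1,946,000 / 0.68 = 2,861,765 BTU
= 2,861,765 / 100,000 = 28.62 therm
Cost = 28.62 × $1.66/therm = $47.51 ≈ $48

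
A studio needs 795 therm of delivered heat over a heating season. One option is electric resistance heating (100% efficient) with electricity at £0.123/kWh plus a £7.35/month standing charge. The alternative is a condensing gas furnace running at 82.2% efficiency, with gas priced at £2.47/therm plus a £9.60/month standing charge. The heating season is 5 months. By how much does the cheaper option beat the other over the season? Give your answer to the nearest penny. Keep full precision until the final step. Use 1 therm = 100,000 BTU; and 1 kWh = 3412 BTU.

Heat load = 795 therm × 100,000 = 79,500,000 BTU
Gas: input = 79,500,000 / 0.822 = 96,715,328 BTU = 967.2 therm → 967.2 × £2.47 = £2,388.87; + 5 × £9.60 standing = £2,436.87
Electric: 79,500,000 BTU / 3412 = 23,300 kWh → × £0.123 = £2,865.91; + 5 × £7.35 standing = £2,902.66
Difference = |£2,436.87 − £2,902.66| = £465.80

£465.80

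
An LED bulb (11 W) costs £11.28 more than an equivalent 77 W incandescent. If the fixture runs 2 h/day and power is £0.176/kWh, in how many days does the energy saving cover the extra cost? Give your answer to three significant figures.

Power saved = 77 − 11 = 66 W
Daily energy saved = 66 W × 2 h = 132 Wh = 0.132 kWh
Daily savings = 0.132 × £0.176 = £0.0232
Payback = £11.28 / £0.0232 per day = 485.5 days

486 days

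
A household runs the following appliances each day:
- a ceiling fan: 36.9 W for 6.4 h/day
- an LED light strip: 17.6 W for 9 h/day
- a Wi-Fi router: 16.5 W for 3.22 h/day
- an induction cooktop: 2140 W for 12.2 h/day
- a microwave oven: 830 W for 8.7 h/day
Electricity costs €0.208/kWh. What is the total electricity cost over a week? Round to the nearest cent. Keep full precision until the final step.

€49.18

ceiling fan: 36.9 W × 6.4 h × 7 d = 1,653 Wh = 1.653 kWh
LED light strip: 17.6 W × 9 h × 7 d = 1,109 Wh = 1.109 kWh
Wi-Fi router: 16.5 W × 3.22 h × 7 d = 372 Wh = 0.3719 kWh
induction cooktop: 2140 W × 12.2 h × 7 d = 182,756 Wh = 182.8 kWh
microwave oven: 830 W × 8.7 h × 7 d = 50,547 Wh = 50.55 kWh
Total energy = 1.653 + 1.109 + 0.3719 + 182.8 + 50.55 = 236.4 kWh
Cost = 236.4 kWh × €0.208 = €49.18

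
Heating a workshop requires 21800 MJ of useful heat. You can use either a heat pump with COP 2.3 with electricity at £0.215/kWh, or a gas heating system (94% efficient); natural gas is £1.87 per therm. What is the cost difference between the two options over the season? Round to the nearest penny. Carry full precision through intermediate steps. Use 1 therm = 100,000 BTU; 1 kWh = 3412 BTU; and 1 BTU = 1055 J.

£155.04

Heat load = 21800 MJ = 21,800,000,000 J / 1055 = 20,663,507 BTU
Gas: input = 20,663,507 / 0.94 = 21,982,454 BTU = 219.8 therm → 219.8 × £1.87 = £411.07
Heat pump: 20,663,507 BTU / 3412 = 6,056 kWh heat; / 2.3 = 2,633 kWh in → × £0.215 = £566.12
Difference = |£411.07 − £566.12| = £155.04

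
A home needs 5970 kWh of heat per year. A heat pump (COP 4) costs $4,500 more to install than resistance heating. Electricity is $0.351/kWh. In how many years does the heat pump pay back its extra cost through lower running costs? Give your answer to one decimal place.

Resistance: 5970 kWh × $0.351 = $2,095.47/yr
Heat pump: 5970 / 4 = 1492 kWh in → × $0.351 = $523.87/yr
Annual savings = $1,571.60
Payback = $4,500 / $1,571.60 = 2.86 years

2.9 years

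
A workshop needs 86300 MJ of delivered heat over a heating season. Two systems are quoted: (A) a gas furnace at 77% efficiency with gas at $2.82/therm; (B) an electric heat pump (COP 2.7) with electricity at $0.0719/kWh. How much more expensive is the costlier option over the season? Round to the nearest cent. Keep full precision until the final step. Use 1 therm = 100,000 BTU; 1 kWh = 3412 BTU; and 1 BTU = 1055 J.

Heat load = 86300 MJ = 86,300,000,000 J / 1055 = 81,800,948 BTU
Gas: input = 81,800,948 / 0.77 = 106,234,997 BTU = 1,062 therm → 1,062 × $2.82 = $2,995.83
Heat pump: 81,800,948 BTU / 3412 = 23,970 kWh heat; / 2.7 = 8,879 kWh in → × $0.0719 = $638.43
Difference = |$2,995.83 − $638.43| = $2,357.40

$2357.40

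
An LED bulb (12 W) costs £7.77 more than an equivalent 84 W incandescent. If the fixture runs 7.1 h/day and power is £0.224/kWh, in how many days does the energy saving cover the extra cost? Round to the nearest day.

68 days

Power saved = 84 − 12 = 72 W
Daily energy saved = 72 W × 7.1 h = 511.2 Wh = 0.5112 kWh
Daily savings = 0.5112 × £0.224 = £0.1145
Payback = £7.77 / £0.1145 per day = 67.86 days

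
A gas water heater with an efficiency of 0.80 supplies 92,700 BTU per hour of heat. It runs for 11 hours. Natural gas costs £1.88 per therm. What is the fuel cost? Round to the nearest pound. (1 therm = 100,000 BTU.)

£24

Heat delivered = 92,700 BTU/h × 11 h = 1,019,700 BTU
Gas input = 1,019,700 / 0.80 = 1,274,625 BTU
= 1,274,625 / 100,000 = 12.75 therm
Cost = 12.75 × £1.88/therm = £23.96 ≈ £24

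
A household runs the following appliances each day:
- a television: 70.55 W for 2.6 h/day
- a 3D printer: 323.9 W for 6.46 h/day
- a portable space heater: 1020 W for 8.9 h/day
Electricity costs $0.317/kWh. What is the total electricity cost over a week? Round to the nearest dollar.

television: 70.55 W × 2.6 h × 7 d = 1,284 Wh = 1.284 kWh
3D printer: 323.9 W × 6.46 h × 7 d = 14,647 Wh = 14.65 kWh
portable space heater: 1020 W × 8.9 h × 7 d = 63,546 Wh = 63.55 kWh
Total energy = 1.284 + 14.65 + 63.55 = 79.48 kWh
Cost = 79.48 kWh × $0.317 = $25.19 ≈ $25

$25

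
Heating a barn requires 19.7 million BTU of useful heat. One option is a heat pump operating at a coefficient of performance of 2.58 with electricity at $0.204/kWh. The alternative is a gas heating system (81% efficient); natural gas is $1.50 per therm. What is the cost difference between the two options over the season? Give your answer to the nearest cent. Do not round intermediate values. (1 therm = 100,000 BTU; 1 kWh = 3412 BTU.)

Heat load = 19.7 × 10⁶ BTU = 19,700,000 BTU
Gas: input = 19,700,000 / 0.81 = 24,320,988 BTU = 243.2 therm → 243.2 × $1.50 = $364.81
Heat pump: 19,700,000 BTU / 3412 = 5,774 kWh heat; / 2.58 = 2,238 kWh in → × $0.204 = $456.53
Difference = |$364.81 − $456.53| = $91.71

$91.71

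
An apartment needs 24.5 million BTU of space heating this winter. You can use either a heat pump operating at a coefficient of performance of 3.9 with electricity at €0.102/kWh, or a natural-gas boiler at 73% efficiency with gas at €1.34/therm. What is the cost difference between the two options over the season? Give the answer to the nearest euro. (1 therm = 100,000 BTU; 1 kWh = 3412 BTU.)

Heat load = 24.5 × 10⁶ BTU = 24,500,000 BTU
Gas: input = 24,500,000 / 0.73 = 33,561,644 BTU = 335.6 therm → 335.6 × €1.34 = €449.73
Heat pump: 24,500,000 BTU / 3412 = 7,181 kWh heat; / 3.9 = 1,841 kWh in → × €0.102 = €187.80
Difference = |€449.73 − €187.80| = €261.93 ≈ €262

€262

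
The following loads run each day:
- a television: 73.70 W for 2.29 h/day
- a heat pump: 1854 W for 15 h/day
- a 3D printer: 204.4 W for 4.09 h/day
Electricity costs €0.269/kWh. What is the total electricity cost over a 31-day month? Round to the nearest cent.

television: 73.70 W × 2.29 h × 31 d = 5,232 Wh = 5.232 kWh
heat pump: 1854 W × 15 h × 31 d = 862,110 Wh = 862.1 kWh
3D printer: 204.4 W × 4.09 h × 31 d = 25,916 Wh = 25.92 kWh
Total energy = 5.232 + 862.1 + 25.92 = 893.3 kWh
Cost = 893.3 kWh × €0.269 = €240.29

€240.29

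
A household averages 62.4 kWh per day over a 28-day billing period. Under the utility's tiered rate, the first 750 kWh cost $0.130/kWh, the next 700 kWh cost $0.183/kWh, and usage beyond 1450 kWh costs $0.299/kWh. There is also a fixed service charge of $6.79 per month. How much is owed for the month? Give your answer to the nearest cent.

Usage = 62.4 kWh/day × 28 days = 1747.2 kWh
First 750 kWh × $0.130 = $97.50
Next 700 kWh × $0.183 = $128.10
Remaining 297.2 kWh × $0.299 = $88.86
Energy charge = $314.46; + service $6.79 = $321.25

$321.25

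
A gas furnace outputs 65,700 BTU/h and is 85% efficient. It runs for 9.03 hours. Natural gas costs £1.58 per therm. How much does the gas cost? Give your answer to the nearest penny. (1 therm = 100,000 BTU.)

£11.03

Heat delivered = 65,700 BTU/h × 9.03 h = 593,271 BTU
Gas input = 593,271 / 0.85 = 697,966 BTU
= 697,966 / 100,000 = 6.98 therm
Cost = 6.98 × £1.58/therm = £11.03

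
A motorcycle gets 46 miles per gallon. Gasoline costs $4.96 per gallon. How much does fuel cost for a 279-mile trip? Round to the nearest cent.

$30.08

Fuel = 279 mi / 46 mpg = 6.065 gal
Cost = 6.065 gal × $4.96/gal = $30.08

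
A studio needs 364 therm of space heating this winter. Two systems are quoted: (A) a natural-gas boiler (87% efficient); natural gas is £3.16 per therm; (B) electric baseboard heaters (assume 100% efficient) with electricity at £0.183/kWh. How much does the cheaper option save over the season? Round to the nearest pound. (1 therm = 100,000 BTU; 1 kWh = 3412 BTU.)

Heat load = 364 therm × 100,000 = 36,400,000 BTU
Gas: input = 36,400,000 / 0.87 = 41,839,080 BTU = 418.4 therm → 418.4 × £3.16 = £1,322.11
Electric: 36,400,000 BTU / 3412 = 10,670 kWh → × £0.183 = £1,952.29
Difference = |£1,322.11 − £1,952.29| = £630.17 ≈ £630

£630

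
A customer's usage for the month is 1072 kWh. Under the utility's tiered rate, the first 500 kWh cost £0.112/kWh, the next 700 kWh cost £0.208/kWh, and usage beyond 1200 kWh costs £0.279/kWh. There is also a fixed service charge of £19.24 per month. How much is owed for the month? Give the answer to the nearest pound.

£194

First 500 kWh × £0.112 = £56.00
Next 572 kWh × £0.208 = £118.98
Remaining tier: 0 kWh (not reached)
Energy charge = £174.98; + service £19.24 = £194.22 ≈ £194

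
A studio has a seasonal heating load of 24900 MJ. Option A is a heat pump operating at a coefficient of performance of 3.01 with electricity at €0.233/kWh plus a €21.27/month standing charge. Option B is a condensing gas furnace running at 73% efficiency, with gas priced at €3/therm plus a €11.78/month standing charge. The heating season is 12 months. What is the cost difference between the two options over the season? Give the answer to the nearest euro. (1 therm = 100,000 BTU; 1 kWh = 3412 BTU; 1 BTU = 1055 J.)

€321

Heat load = 24900 MJ = 24,900,000,000 J / 1055 = 23,601,896 BTU
Gas: input = 23,601,896 / 0.73 = 32,331,364 BTU = 323.3 therm → 323.3 × €3 = €969.94; + 12 × €11.78 standing = €1,111.30
Heat pump: 23,601,896 BTU / 3412 = 6,917 kWh heat; / 3.01 = 2,298 kWh in → × €0.233 = €535.46; + 12 × €21.27 standing = €790.70
Difference = |€1,111.30 − €790.70| = €320.60 ≈ €321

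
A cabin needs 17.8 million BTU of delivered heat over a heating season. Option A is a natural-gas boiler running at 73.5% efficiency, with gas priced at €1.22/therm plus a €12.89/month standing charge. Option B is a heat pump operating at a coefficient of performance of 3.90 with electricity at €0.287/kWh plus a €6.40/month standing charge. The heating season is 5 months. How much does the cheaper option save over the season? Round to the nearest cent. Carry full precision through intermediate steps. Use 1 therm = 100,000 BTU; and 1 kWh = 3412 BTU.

€56.00

Heat load = 17.8 × 10⁶ BTU = 17,800,000 BTU
Gas: input = 17,800,000 / 0.735 = 24,217,687 BTU = 242.2 therm → 242.2 × €1.22 = €295.46; + 5 × €12.89 standing = €359.91
Heat pump: 17,800,000 BTU / 3412 = 5,217 kWh heat; / 3.90 = 1,338 kWh in → × €0.287 = €383.91; + 5 × €6.40 standing = €415.91
Difference = |€359.91 − €415.91| = €56.00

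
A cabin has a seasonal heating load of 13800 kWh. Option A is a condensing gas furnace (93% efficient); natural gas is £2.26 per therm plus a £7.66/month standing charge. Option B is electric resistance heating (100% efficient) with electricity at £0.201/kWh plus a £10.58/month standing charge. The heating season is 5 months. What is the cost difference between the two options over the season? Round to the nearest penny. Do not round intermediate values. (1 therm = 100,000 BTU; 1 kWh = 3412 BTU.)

£1644.17

Heat load = 13800 kWh × 3412 = 47,085,600 BTU
Gas: input = 47,085,600 / 0.93 = 50,629,677 BTU = 506.3 therm → 506.3 × £2.26 = £1,144.23; + 5 × £7.66 standing = £1,182.53
Electric: 47,085,600 BTU / 3412 = 13,800 kWh → × £0.201 = £2,773.80; + 5 × £10.58 standing = £2,826.70
Difference = |£1,182.53 − £2,826.70| = £1,644.17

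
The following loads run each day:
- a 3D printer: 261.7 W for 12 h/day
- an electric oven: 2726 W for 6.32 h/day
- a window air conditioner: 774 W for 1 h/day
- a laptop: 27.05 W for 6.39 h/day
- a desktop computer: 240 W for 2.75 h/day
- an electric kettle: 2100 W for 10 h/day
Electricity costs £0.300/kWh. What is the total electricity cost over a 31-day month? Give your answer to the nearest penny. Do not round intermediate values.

£399.67

3D printer: 261.7 W × 12 h × 31 d = 97,352 Wh = 97.35 kWh
electric oven: 2726 W × 6.32 h × 31 d = 534,078 Wh = 534.1 kWh
window air conditioner: 774 W × 1 h × 31 d = 23,994 Wh = 23.99 kWh
laptop: 27.05 W × 6.39 h × 31 d = 5,358 Wh = 5.358 kWh
desktop computer: 240 W × 2.75 h × 31 d = 20,460 Wh = 20.46 kWh
electric kettle: 2100 W × 10 h × 31 d = 651,000 Wh = 651 kWh
Total energy = 97.35 + 534.1 + 23.99 + 5.358 + 20.46 + 651 = 1,332 kWh
Cost = 1,332 kWh × £0.300 = £399.67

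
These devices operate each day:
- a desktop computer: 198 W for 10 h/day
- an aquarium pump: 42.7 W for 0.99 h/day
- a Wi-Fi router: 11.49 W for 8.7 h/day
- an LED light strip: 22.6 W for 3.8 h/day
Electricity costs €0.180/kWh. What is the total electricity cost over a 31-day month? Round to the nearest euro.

€12

desktop computer: 198 W × 10 h × 31 d = 61,380 Wh = 61.38 kWh
aquarium pump: 42.7 W × 0.99 h × 31 d = 1,310 Wh = 1.31 kWh
Wi-Fi router: 11.49 W × 8.7 h × 31 d = 3,099 Wh = 3.099 kWh
LED light strip: 22.6 W × 3.8 h × 31 d = 2,662 Wh = 2.662 kWh
Total energy = 61.38 + 1.31 + 3.099 + 2.662 = 68.45 kWh
Cost = 68.45 kWh × €0.180 = €12.32 ≈ €12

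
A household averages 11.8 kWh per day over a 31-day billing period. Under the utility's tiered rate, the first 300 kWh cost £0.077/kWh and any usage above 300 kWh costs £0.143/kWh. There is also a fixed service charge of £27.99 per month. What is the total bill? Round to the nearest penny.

£60.50

Usage = 11.8 kWh/day × 31 days = 365.8 kWh
First 300 kWh × £0.077 = £23.10
Remaining 65.8 kWh × £0.143 = £9.41
Energy charge = £32.51; + service £27.99 = £60.50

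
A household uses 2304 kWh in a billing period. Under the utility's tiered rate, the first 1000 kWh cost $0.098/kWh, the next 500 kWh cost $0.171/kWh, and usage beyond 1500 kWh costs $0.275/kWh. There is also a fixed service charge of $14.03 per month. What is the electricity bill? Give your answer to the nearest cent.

$418.63

First 1000 kWh × $0.098 = $98.00
Next 500 kWh × $0.171 = $85.50
Remaining 804 kWh × $0.275 = $221.10
Energy charge = $404.60; + service $14.03 = $418.63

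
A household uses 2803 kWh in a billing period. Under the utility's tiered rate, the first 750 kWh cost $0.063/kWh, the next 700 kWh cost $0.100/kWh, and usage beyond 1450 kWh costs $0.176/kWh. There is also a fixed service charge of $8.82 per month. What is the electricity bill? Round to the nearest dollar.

First 750 kWh × $0.063 = $47.25
Next 700 kWh × $0.100 = $70.00
Remaining 1353 kWh × $0.176 = $238.13
Energy charge = $355.38; + service $8.82 = $364.20 ≈ $364

$364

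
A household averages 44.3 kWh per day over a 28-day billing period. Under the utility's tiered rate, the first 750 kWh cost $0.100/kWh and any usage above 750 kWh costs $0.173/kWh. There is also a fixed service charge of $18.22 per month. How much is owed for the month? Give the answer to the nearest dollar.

$178

Usage = 44.3 kWh/day × 28 days = 1240.4 kWh
First 750 kWh × $0.100 = $75.00
Remaining 490.4 kWh × $0.173 = $84.84
Energy charge = $159.84; + service $18.22 = $178.06 ≈ $178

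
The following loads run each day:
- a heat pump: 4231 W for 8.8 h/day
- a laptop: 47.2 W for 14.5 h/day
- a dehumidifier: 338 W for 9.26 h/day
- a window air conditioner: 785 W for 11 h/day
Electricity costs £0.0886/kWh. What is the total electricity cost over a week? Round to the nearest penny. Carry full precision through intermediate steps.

heat pump: 4231 W × 8.8 h × 7 d = 260,630 Wh = 260.6 kWh
laptop: 47.2 W × 14.5 h × 7 d = 4,791 Wh = 4.791 kWh
dehumidifier: 338 W × 9.26 h × 7 d = 21,909 Wh = 21.91 kWh
window air conditioner: 785 W × 11 h × 7 d = 60,445 Wh = 60.45 kWh
Total energy = 260.6 + 4.791 + 21.91 + 60.45 = 347.8 kWh
Cost = 347.8 kWh × £0.0886 = £30.81

£30.81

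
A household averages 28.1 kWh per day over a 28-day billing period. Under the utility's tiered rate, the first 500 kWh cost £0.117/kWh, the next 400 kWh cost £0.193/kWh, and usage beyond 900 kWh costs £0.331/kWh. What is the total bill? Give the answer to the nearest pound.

£114

Usage = 28.1 kWh/day × 28 days = 786.8 kWh
First 500 kWh × £0.117 = £58.50
Next 286.8 kWh × £0.193 = £55.35
Remaining tier: 0 kWh (not reached)
Total = £113.85 ≈ £114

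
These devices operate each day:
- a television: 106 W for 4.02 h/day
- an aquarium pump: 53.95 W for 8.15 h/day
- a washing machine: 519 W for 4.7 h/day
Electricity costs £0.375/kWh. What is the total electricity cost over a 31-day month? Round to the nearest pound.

television: 106 W × 4.02 h × 31 d = 13,210 Wh = 13.21 kWh
aquarium pump: 53.95 W × 8.15 h × 31 d = 13,630 Wh = 13.63 kWh
washing machine: 519 W × 4.7 h × 31 d = 75,618 Wh = 75.62 kWh
Total energy = 13.21 + 13.63 + 75.62 = 102.5 kWh
Cost = 102.5 kWh × £0.375 = £38.42 ≈ £38

£38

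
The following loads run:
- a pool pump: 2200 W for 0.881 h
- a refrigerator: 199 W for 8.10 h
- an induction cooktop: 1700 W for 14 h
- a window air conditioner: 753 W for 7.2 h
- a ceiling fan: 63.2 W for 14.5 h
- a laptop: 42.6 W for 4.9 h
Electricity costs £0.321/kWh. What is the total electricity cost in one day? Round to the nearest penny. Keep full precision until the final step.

pool pump: 2200 W × 0.881 h = 1,938 Wh = 1.938 kWh
refrigerator: 199 W × 8.10 h = 1,612 Wh = 1.612 kWh
induction cooktop: 1700 W × 14 h = 23,800 Wh = 23.8 kWh
window air conditioner: 753 W × 7.2 h = 5,422 Wh = 5.422 kWh
ceiling fan: 63.2 W × 14.5 h = 916 Wh = 0.9164 kWh
laptop: 42.6 W × 4.9 h = 209 Wh = 0.2087 kWh
Total energy = 1.938 + 1.612 + 23.8 + 5.422 + 0.9164 + 0.2087 = 33.9 kWh
Cost = 33.9 kWh × £0.321 = £10.88

£10.88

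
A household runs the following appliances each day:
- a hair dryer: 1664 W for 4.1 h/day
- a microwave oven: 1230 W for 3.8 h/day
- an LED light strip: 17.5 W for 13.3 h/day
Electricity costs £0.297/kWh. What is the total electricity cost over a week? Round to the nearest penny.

hair dryer: 1664 W × 4.1 h × 7 d = 47,757 Wh = 47.76 kWh
microwave oven: 1230 W × 3.8 h × 7 d = 32,718 Wh = 32.72 kWh
LED light strip: 17.5 W × 13.3 h × 7 d = 1,629 Wh = 1.629 kWh
Total energy = 47.76 + 32.72 + 1.629 = 82.1 kWh
Cost = 82.1 kWh × £0.297 = £24.38

£24.38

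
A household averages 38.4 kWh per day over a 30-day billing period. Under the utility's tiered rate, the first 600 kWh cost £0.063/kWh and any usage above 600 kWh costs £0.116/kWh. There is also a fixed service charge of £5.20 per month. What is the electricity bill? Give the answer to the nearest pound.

£107

Usage = 38.4 kWh/day × 30 days = 1152 kWh
First 600 kWh × £0.063 = £37.80
Remaining 552 kWh × £0.116 = £64.03
Energy charge = £101.83; + service £5.20 = £107.03 ≈ £107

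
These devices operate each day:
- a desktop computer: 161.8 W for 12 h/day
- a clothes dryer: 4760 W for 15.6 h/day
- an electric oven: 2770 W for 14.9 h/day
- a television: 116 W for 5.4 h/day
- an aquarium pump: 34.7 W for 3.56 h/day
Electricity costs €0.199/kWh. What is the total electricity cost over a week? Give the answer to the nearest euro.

desktop computer: 161.8 W × 12 h × 7 d = 13,591 Wh = 13.59 kWh
clothes dryer: 4760 W × 15.6 h × 7 d = 519,792 Wh = 519.8 kWh
electric oven: 2770 W × 14.9 h × 7 d = 288,911 Wh = 288.9 kWh
television: 116 W × 5.4 h × 7 d = 4,385 Wh = 4.385 kWh
aquarium pump: 34.7 W × 3.56 h × 7 d = 865 Wh = 0.8647 kWh
Total energy = 13.59 + 519.8 + 288.9 + 4.385 + 0.8647 = 827.5 kWh
Cost = 827.5 kWh × €0.199 = €164.68 ≈ €165

€165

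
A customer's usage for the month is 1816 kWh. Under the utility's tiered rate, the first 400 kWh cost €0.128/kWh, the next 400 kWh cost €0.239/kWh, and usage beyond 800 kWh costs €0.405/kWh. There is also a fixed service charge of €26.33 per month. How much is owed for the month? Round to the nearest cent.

First 400 kWh × €0.128 = €51.20
Next 400 kWh × €0.239 = €95.60
Remaining 1016 kWh × €0.405 = €411.48
Energy charge = €558.28; + service €26.33 = €584.61

€584.61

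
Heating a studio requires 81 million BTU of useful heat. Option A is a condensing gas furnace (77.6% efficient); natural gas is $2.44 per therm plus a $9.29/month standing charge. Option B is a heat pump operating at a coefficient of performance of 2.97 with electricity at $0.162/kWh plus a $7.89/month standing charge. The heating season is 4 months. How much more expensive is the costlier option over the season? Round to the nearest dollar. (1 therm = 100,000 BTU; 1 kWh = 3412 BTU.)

Heat load = 81 × 10⁶ BTU = 81,000,000 BTU
Gas: input = 81,000,000 / 0.776 = 104,381,443 BTU = 1,044 therm → 1,044 × $2.44 = $2,546.91; + 4 × $9.29 standing = $2,584.07
Heat pump: 81,000,000 BTU / 3412 = 23,740 kWh heat; / 2.97 = 7,993 kWh in → × $0.162 = $1,294.90; + 4 × $7.89 standing = $1,326.46
Difference = |$2,584.07 − $1,326.46| = $1,257.61 ≈ $1258

$1258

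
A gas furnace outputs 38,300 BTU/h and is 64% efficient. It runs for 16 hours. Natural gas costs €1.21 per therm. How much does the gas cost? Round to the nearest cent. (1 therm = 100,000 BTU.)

Heat delivered = 38,300 BTU/h × 16 h = 612,800 BTU
Gas input = 612,800 / 0.64 = 957,500 BTU
= 957,500 / 100,000 = 9.575 therm
Cost = 9.575 × €1.21/therm = €11.59

€11.59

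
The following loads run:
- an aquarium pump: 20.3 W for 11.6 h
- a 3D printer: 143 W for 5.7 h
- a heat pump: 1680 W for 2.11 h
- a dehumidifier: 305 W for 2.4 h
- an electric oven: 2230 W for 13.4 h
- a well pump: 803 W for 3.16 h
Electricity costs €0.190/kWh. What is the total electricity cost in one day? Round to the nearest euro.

aquarium pump: 20.3 W × 11.6 h = 235 Wh = 0.2355 kWh
3D printer: 143 W × 5.7 h = 815 Wh = 0.8151 kWh
heat pump: 1680 W × 2.11 h = 3,545 Wh = 3.545 kWh
dehumidifier: 305 W × 2.4 h = 732 Wh = 0.732 kWh
electric oven: 2230 W × 13.4 h = 29,882 Wh = 29.88 kWh
well pump: 803 W × 3.16 h = 2,537 Wh = 2.537 kWh
Total energy = 0.2355 + 0.8151 + 3.545 + 0.732 + 29.88 + 2.537 = 37.75 kWh
Cost = 37.75 kWh × €0.190 = €7.17 ≈ €7

€7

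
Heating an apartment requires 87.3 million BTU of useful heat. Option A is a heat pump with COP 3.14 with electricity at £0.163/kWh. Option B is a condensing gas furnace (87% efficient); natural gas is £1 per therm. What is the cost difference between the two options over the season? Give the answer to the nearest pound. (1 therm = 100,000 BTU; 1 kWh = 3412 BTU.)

£325

Heat load = 87.3 × 10⁶ BTU = 87,300,000 BTU
Gas: input = 87,300,000 / 0.87 = 100,344,828 BTU = 1,003 therm → 1,003 × £1 = £1,003.45
Heat pump: 87,300,000 BTU / 3412 = 25,590 kWh heat; / 3.14 = 8,148 kWh in → × £0.163 = £1,328.20
Difference = |£1,003.45 − £1,328.20| = £324.75 ≈ £325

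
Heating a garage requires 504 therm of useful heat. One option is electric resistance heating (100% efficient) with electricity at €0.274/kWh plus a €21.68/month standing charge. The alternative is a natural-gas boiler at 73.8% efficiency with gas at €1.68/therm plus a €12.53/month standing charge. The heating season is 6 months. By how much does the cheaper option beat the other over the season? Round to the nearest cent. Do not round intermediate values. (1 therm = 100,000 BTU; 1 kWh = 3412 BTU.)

€2954.95

Heat load = 504 therm × 100,000 = 50,400,000 BTU
Gas: input = 50,400,000 / 0.738 = 68,292,683 BTU = 682.9 therm → 682.9 × €1.68 = €1,147.32; + 6 × €12.53 standing = €1,222.50
Electric: 50,400,000 BTU / 3412 = 14,770 kWh → × €0.274 = €4,047.36; + 6 × €21.68 standing = €4,177.44
Difference = |€1,222.50 − €4,177.44| = €2,954.95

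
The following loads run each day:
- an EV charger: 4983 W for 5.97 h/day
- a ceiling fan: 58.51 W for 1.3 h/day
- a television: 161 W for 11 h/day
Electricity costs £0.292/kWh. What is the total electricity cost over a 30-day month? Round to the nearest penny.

EV charger: 4983 W × 5.97 h × 30 d = 892,455 Wh = 892.5 kWh
ceiling fan: 58.51 W × 1.3 h × 30 d = 2,282 Wh = 2.282 kWh
television: 161 W × 11 h × 30 d = 53,130 Wh = 53.13 kWh
Total energy = 892.5 + 2.282 + 53.13 = 947.9 kWh
Cost = 947.9 kWh × £0.292 = £276.78

£276.78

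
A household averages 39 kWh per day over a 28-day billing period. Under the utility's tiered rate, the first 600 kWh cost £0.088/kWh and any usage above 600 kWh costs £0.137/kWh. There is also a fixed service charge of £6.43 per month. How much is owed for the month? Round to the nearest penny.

Usage = 39 kWh/day × 28 days = 1092 kWh
First 600 kWh × £0.088 = £52.80
Remaining 492 kWh × £0.137 = £67.40
Energy charge = £120.20; + service £6.43 = £126.63

£126.63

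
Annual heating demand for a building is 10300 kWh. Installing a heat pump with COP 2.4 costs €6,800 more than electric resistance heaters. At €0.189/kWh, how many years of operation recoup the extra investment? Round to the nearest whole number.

6 years

Resistance: 10300 kWh × €0.189 = €1,946.70/yr
Heat pump: 10300 / 2.4 = 4292 kWh in → × €0.189 = €811.13/yr
Annual savings = €1,135.57
Payback = €6,800 / €1,135.57 = 5.99 years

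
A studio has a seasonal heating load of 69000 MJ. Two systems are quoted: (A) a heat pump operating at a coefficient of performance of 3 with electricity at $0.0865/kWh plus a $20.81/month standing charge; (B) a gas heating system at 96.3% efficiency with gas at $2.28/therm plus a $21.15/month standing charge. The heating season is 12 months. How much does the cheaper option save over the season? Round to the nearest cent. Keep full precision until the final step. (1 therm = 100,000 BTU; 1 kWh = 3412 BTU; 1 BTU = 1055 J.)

$999.87

Heat load = 69000 MJ = 69,000,000,000 J / 1055 = 65,402,844 BTU
Gas: input = 65,402,844 / 0.963 = 67,915,725 BTU = 679.2 therm → 679.2 × $2.28 = $1,548.48; + 12 × $21.15 standing = $1,802.28
Heat pump: 65,402,844 BTU / 3412 = 19,170 kWh heat; / 3 = 6,389 kWh in → × $0.0865 = $552.69; + 12 × $20.81 standing = $802.41
Difference = |$1,802.28 − $802.41| = $999.87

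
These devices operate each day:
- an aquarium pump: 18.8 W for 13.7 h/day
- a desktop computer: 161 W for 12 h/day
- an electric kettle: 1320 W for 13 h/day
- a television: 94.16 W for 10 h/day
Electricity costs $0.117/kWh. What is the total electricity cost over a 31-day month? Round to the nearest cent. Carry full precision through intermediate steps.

$73.60

aquarium pump: 18.8 W × 13.7 h × 31 d = 7,984 Wh = 7.984 kWh
desktop computer: 161 W × 12 h × 31 d = 59,892 Wh = 59.89 kWh
electric kettle: 1320 W × 13 h × 31 d = 531,960 Wh = 532 kWh
television: 94.16 W × 10 h × 31 d = 29,190 Wh = 29.19 kWh
Total energy = 7.984 + 59.89 + 532 + 29.19 = 629 kWh
Cost = 629 kWh × $0.117 = $73.60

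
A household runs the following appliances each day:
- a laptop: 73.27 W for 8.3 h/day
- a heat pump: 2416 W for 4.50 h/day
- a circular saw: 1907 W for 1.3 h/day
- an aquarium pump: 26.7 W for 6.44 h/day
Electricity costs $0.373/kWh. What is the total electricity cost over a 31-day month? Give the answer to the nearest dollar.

$163

laptop: 73.27 W × 8.3 h × 31 d = 18,852 Wh = 18.85 kWh
heat pump: 2416 W × 4.50 h × 31 d = 337,032 Wh = 337 kWh
circular saw: 1907 W × 1.3 h × 31 d = 76,852 Wh = 76.85 kWh
aquarium pump: 26.7 W × 6.44 h × 31 d = 5,330 Wh = 5.33 kWh
Total energy = 18.85 + 337 + 76.85 + 5.33 = 438.1 kWh
Cost = 438.1 kWh × $0.373 = $163.40 ≈ $163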